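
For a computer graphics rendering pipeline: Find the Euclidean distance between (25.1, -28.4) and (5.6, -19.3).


dx=-19.5, dy=9.1
d^2 = (-19.5)^2 + 9.1^2 = 463.06
d = sqrt(463.06) = 21.5188

21.5188


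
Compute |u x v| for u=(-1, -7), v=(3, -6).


|u x v| = |(-1)*(-6) - (-7)*3|
= |6 - (-21)| = 27

27


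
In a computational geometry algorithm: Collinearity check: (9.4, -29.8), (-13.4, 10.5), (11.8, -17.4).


Cross product: ((-13.4)-9.4)*((-17.4)-(-29.8)) - (10.5-(-29.8))*(11.8-9.4)
= -379.44

No, not collinear


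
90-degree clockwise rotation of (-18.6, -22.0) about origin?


90° CW: (x,y) -> (y, -x)
(-18.6,-22) -> (-22, 18.6)

(-22, 18.6)


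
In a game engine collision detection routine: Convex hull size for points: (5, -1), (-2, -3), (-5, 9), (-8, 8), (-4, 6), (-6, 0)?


Convex hull vertices (CCW): (-8, 8), (-6, 0), (-2, -3), (5, -1), (-5, 9)
Count = 5

5


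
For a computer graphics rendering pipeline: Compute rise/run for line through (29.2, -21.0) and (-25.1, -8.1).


slope = (y2-y1)/(x2-x1) = ((-8.1)-(-21))/((-25.1)-29.2) = 12.9/(-54.3) = -0.2376

-0.2376


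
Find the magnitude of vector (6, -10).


|u| = sqrt(6^2 + (-10)^2) = sqrt(136) = 11.6619

11.6619


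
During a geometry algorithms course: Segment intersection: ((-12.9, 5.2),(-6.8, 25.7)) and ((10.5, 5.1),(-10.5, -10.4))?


Cross products: d1=-364.8, d2=-700.75, d3=-480.31, d4=-144.36
d1*d2 < 0 and d3*d4 < 0? no

No, they don't intersect


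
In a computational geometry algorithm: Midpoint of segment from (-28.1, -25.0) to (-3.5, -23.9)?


M = (((-28.1)+(-3.5))/2, ((-25)+(-23.9))/2)
= (-15.8, -24.45)

(-15.8, -24.45)


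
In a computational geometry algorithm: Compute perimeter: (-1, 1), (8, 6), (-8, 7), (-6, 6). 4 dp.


Sides: (-1, 1)->(8, 6): sqrt(106) = 10.29563, (8, 6)->(-8, 7): sqrt(257) = 16.03122, (-8, 7)->(-6, 6): sqrt(5) = 2.236068, (-6, 6)->(-1, 1): sqrt(50) = 7.071068
Sum = 35.633986
Perimeter = 35.634

35.634


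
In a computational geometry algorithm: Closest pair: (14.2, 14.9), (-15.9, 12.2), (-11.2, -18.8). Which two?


d(P0,P1) = 30.2209, d(P0,P2) = 42.2001, d(P1,P2) = 31.3543
Closest: P0 and P1

Closest pair: (14.2, 14.9) and (-15.9, 12.2), distance = 30.2209


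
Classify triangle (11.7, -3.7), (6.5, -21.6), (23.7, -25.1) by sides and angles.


Side lengths squared: AB^2=347.45, BC^2=308.09, CA^2=601.96
Sorted: [308.09, 347.45, 601.96]
By sides: Scalene, By angles: Acute

Scalene, Acute


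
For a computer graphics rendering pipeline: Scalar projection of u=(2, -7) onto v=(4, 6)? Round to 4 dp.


u.v = -34, |v| = sqrt(52) = 7.2111
Scalar projection = u.v / |v| = -34 / sqrt(52) = -4.715

-4.715


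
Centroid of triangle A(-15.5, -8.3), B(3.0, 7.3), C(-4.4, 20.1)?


Centroid = ((x_A+x_B+x_C)/3, (y_A+y_B+y_C)/3)
= (((-15.5)+3+(-4.4))/3, ((-8.3)+7.3+20.1)/3)
= (-5.6333, 6.3667)

(-5.6333, 6.3667)


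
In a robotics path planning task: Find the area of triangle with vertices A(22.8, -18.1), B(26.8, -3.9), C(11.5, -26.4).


Area = |x_A(y_B-y_C) + x_B(y_C-y_A) + x_C(y_A-y_B)|/2
= |513 + (-222.44) + (-163.3)|/2
= 127.26/2 = 63.63

63.63


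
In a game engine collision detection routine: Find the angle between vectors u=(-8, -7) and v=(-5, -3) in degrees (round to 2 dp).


u.v = 61, |u| = sqrt(113) = 10.6301, |v| = sqrt(34) = 5.831
cos(theta) = u.v/(|u||v|) = 61/sqrt(3842) = 0.984127
theta = acos(0.984127) = 10.22 degrees

10.22 degrees


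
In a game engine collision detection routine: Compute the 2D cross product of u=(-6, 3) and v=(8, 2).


u x v = u_x*v_y - u_y*v_x = (-6)*2 - 3*8
= (-12) - 24 = -36

-36


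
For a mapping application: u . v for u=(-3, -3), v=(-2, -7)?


u . v = u_x*v_x + u_y*v_y = (-3)*(-2) + (-3)*(-7)
= 6 + 21 = 27

27


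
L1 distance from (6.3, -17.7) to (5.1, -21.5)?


|6.3-5.1| + |(-17.7)-(-21.5)| = 1.2 + 3.8 = 5

5


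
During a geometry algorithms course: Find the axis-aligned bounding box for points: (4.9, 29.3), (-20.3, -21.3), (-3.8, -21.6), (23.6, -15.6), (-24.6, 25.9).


x range: [-24.6, 23.6]
y range: [-21.6, 29.3]
Bounding box: (-24.6,-21.6) to (23.6,29.3)

(-24.6,-21.6) to (23.6,29.3)


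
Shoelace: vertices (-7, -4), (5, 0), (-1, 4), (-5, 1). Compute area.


Shoelace sum: ((-7)*0 - 5*(-4)) + (5*4 - (-1)*0) + ((-1)*1 - (-5)*4) + ((-5)*(-4) - (-7)*1)
= 86
Area = |86|/2 = 43

43


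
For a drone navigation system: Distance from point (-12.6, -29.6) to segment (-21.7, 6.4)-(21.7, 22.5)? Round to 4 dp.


Project P onto AB: t = 0 (clamped to [0,1])
Closest point on segment: (-21.7, 6.4)
Distance: 37.1323

37.1323


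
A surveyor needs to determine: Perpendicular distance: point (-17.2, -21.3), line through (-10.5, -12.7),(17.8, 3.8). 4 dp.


|cross product| = 132.83
|line direction| = sqrt(1073.14) = 32.7588
Distance = 132.83/sqrt(1073.14) = 4.0548

4.0548


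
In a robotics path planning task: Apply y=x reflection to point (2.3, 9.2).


Reflection over y=x: (x,y) -> (y,x)
(2.3, 9.2) -> (9.2, 2.3)

(9.2, 2.3)


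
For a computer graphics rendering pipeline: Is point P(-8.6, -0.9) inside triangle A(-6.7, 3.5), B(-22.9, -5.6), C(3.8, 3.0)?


Cross products: AB x AP = 53.99, BC x BP = 2.51, CA x CP = 47.15
All same sign? yes

Yes, inside


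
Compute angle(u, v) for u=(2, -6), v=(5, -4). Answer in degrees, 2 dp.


u.v = 34, |u| = sqrt(40) = 6.3246, |v| = sqrt(41) = 6.4031
cos(theta) = u.v/(|u||v|) = 34/sqrt(1640) = 0.83957
theta = acos(0.83957) = 32.91 degrees

32.91 degrees


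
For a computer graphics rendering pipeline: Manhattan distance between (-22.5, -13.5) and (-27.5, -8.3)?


|(-22.5)-(-27.5)| + |(-13.5)-(-8.3)| = 5 + 5.2 = 10.2

10.2


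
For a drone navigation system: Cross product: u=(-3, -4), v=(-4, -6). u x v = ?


u x v = u_x*v_y - u_y*v_x = (-3)*(-6) - (-4)*(-4)
= 18 - 16 = 2

2


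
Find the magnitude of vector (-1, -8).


|u| = sqrt((-1)^2 + (-8)^2) = sqrt(65) = 8.0623

8.0623


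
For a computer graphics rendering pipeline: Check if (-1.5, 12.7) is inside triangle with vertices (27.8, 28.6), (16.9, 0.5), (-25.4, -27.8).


Cross products: AB x AP = -650.02, BC x BP = -1036.78, CA x CP = 806.64
All same sign? no

No, outside


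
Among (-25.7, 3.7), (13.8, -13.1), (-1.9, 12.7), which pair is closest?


d(P0,P1) = 42.9242, d(P0,P2) = 25.4448, d(P1,P2) = 30.2015
Closest: P0 and P2

Closest pair: (-25.7, 3.7) and (-1.9, 12.7), distance = 25.4448


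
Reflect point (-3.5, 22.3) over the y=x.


Reflection over y=x: (x,y) -> (y,x)
(-3.5, 22.3) -> (22.3, -3.5)

(22.3, -3.5)


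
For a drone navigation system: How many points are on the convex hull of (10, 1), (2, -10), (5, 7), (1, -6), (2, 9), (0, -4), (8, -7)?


Convex hull vertices (CCW): (0, -4), (2, -10), (8, -7), (10, 1), (5, 7), (2, 9)
Count = 6

6


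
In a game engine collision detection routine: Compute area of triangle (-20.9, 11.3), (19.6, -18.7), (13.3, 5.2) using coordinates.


Area = |x_A(y_B-y_C) + x_B(y_C-y_A) + x_C(y_A-y_B)|/2
= |499.51 + (-119.56) + 399|/2
= 778.95/2 = 389.475

389.475


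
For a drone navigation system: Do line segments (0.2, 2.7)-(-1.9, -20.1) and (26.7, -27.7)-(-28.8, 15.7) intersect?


Cross products: d1=-537.1, d2=819.44, d3=668.04, d4=-688.5
d1*d2 < 0 and d3*d4 < 0? yes

Yes, they intersect


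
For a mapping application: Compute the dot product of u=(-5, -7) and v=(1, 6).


u . v = u_x*v_x + u_y*v_y = (-5)*1 + (-7)*6
= (-5) + (-42) = -47

-47


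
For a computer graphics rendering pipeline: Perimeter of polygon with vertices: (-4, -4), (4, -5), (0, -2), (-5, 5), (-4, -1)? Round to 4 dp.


Sides: (-4, -4)->(4, -5): sqrt(65) = 8.062258, (4, -5)->(0, -2): sqrt(25) = 5, (0, -2)->(-5, 5): sqrt(74) = 8.602325, (-5, 5)->(-4, -1): sqrt(37) = 6.082763, (-4, -1)->(-4, -4): sqrt(9) = 3
Sum = 30.747346
Perimeter = 30.7473

30.7473


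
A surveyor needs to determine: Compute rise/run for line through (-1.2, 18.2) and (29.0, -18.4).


slope = (y2-y1)/(x2-x1) = ((-18.4)-18.2)/(29-(-1.2)) = (-36.6)/30.2 = -1.2119

-1.2119


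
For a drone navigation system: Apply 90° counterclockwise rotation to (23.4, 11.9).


90° CCW: (x,y) -> (-y, x)
(23.4,11.9) -> (-11.9, 23.4)

(-11.9, 23.4)


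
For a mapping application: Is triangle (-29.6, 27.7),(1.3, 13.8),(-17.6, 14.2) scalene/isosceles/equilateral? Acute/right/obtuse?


Side lengths squared: AB^2=1148.02, BC^2=357.37, CA^2=326.25
Sorted: [326.25, 357.37, 1148.02]
By sides: Scalene, By angles: Obtuse

Scalene, Obtuse


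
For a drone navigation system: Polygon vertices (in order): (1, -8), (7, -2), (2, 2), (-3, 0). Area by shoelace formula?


Shoelace sum: (1*(-2) - 7*(-8)) + (7*2 - 2*(-2)) + (2*0 - (-3)*2) + ((-3)*(-8) - 1*0)
= 102
Area = |102|/2 = 51

51


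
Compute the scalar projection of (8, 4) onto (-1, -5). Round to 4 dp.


u.v = -28, |v| = sqrt(26) = 5.099
Scalar projection = u.v / |v| = -28 / sqrt(26) = -5.4913

-5.4913


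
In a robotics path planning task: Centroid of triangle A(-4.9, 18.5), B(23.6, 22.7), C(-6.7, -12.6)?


Centroid = ((x_A+x_B+x_C)/3, (y_A+y_B+y_C)/3)
= (((-4.9)+23.6+(-6.7))/3, (18.5+22.7+(-12.6))/3)
= (4, 9.5333)

(4, 9.5333)


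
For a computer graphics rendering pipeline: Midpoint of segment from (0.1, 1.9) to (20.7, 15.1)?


M = ((0.1+20.7)/2, (1.9+15.1)/2)
= (10.4, 8.5)

(10.4, 8.5)


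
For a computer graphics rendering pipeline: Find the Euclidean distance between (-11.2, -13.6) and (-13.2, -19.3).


dx=-2, dy=-5.7
d^2 = (-2)^2 + (-5.7)^2 = 36.49
d = sqrt(36.49) = 6.0407

6.0407


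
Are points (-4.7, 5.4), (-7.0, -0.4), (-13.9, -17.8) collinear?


Cross product: ((-7)-(-4.7))*((-17.8)-5.4) - ((-0.4)-5.4)*((-13.9)-(-4.7))
= 0

Yes, collinear


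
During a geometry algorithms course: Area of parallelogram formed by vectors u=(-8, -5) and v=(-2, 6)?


|u x v| = |(-8)*6 - (-5)*(-2)|
= |(-48) - 10| = 58

58


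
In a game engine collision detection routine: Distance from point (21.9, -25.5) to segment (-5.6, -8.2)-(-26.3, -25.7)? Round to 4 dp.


Project P onto AB: t = 0 (clamped to [0,1])
Closest point on segment: (-5.6, -8.2)
Distance: 32.4891

32.4891


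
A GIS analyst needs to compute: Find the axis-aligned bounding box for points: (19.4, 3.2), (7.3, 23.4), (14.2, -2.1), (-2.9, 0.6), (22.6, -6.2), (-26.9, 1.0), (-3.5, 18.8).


x range: [-26.9, 22.6]
y range: [-6.2, 23.4]
Bounding box: (-26.9,-6.2) to (22.6,23.4)

(-26.9,-6.2) to (22.6,23.4)


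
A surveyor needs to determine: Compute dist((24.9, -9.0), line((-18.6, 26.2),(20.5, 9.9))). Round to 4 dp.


|cross product| = 667.27
|line direction| = sqrt(1794.5) = 42.3615
Distance = 667.27/sqrt(1794.5) = 15.7518

15.7518


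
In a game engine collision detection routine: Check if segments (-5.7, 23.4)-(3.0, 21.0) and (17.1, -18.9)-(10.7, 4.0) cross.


Cross products: d1=251.4, d2=67.53, d3=-313.29, d4=-129.42
d1*d2 < 0 and d3*d4 < 0? no

No, they don't intersect


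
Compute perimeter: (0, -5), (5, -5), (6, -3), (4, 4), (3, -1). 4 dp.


Sides: (0, -5)->(5, -5): sqrt(25) = 5, (5, -5)->(6, -3): sqrt(5) = 2.236068, (6, -3)->(4, 4): sqrt(53) = 7.28011, (4, 4)->(3, -1): sqrt(26) = 5.09902, (3, -1)->(0, -5): sqrt(25) = 5
Sum = 24.615198
Perimeter = 24.6152

24.6152


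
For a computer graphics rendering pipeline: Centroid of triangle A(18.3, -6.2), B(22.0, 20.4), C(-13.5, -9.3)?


Centroid = ((x_A+x_B+x_C)/3, (y_A+y_B+y_C)/3)
= ((18.3+22+(-13.5))/3, ((-6.2)+20.4+(-9.3))/3)
= (8.9333, 1.6333)

(8.9333, 1.6333)


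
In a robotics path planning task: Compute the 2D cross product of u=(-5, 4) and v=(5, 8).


u x v = u_x*v_y - u_y*v_x = (-5)*8 - 4*5
= (-40) - 20 = -60

-60


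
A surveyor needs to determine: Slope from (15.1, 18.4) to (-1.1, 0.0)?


slope = (y2-y1)/(x2-x1) = (0-18.4)/((-1.1)-15.1) = (-18.4)/(-16.2) = 1.1358

1.1358


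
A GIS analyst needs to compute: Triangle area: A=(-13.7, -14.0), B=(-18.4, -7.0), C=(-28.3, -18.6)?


Area = |x_A(y_B-y_C) + x_B(y_C-y_A) + x_C(y_A-y_B)|/2
= |(-158.92) + 84.64 + 198.1|/2
= 123.82/2 = 61.91

61.91


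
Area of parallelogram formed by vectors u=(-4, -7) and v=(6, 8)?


|u x v| = |(-4)*8 - (-7)*6|
= |(-32) - (-42)| = 10

10


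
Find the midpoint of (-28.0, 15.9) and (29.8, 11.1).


M = (((-28)+29.8)/2, (15.9+11.1)/2)
= (0.9, 13.5)

(0.9, 13.5)


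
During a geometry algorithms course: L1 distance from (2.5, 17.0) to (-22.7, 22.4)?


|2.5-(-22.7)| + |17-22.4| = 25.2 + 5.4 = 30.6

30.6


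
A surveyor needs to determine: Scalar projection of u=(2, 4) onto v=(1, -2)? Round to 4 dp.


u.v = -6, |v| = sqrt(5) = 2.2361
Scalar projection = u.v / |v| = -6 / sqrt(5) = -2.6833

-2.6833


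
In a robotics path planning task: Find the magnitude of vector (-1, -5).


|u| = sqrt((-1)^2 + (-5)^2) = sqrt(26) = 5.099

5.099


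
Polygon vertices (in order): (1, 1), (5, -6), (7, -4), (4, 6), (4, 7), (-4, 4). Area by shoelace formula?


Shoelace sum: (1*(-6) - 5*1) + (5*(-4) - 7*(-6)) + (7*6 - 4*(-4)) + (4*7 - 4*6) + (4*4 - (-4)*7) + ((-4)*1 - 1*4)
= 109
Area = |109|/2 = 54.5

54.5


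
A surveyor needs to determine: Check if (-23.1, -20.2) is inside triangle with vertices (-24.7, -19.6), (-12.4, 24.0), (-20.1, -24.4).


Cross products: AB x AP = -77.14, BC x BP = -177.54, CA x CP = -4.92
All same sign? yes

Yes, inside


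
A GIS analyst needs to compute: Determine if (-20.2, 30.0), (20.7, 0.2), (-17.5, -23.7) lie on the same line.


Cross product: (20.7-(-20.2))*((-23.7)-30) - (0.2-30)*((-17.5)-(-20.2))
= -2115.87

No, not collinear


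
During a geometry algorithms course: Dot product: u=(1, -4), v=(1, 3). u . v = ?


u . v = u_x*v_x + u_y*v_y = 1*1 + (-4)*3
= 1 + (-12) = -11

-11


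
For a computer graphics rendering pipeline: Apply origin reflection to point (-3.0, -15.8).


Reflection over origin: (x,y) -> (-x,-y)
(-3, -15.8) -> (3, 15.8)

(3, 15.8)


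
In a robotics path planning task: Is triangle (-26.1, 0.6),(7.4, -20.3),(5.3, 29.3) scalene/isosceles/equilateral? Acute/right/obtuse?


Side lengths squared: AB^2=1559.06, BC^2=2464.57, CA^2=1809.65
Sorted: [1559.06, 1809.65, 2464.57]
By sides: Scalene, By angles: Acute

Scalene, Acute


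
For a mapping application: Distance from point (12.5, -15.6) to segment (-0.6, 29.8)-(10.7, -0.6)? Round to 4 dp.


Project P onto AB: t = 1 (clamped to [0,1])
Closest point on segment: (10.7, -0.6)
Distance: 15.1076

15.1076


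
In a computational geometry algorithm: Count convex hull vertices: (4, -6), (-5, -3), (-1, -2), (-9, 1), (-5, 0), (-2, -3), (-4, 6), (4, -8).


Convex hull vertices (CCW): (-9, 1), (-5, -3), (4, -8), (4, -6), (-4, 6)
Count = 5

5


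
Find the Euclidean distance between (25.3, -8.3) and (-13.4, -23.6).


dx=-38.7, dy=-15.3
d^2 = (-38.7)^2 + (-15.3)^2 = 1731.78
d = sqrt(1731.78) = 41.6147

41.6147


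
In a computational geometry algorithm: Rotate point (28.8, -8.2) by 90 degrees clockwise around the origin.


90° CW: (x,y) -> (y, -x)
(28.8,-8.2) -> (-8.2, -28.8)

(-8.2, -28.8)


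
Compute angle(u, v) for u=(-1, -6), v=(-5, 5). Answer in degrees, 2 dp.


u.v = -25, |u| = sqrt(37) = 6.0828, |v| = sqrt(50) = 7.0711
cos(theta) = u.v/(|u||v|) = -25/sqrt(1850) = -0.581238
theta = acos(-0.581238) = 125.54 degrees

125.54 degrees


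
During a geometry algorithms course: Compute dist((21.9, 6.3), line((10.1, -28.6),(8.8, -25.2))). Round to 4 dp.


|cross product| = 85.49
|line direction| = sqrt(13.25) = 3.6401
Distance = 85.49/sqrt(13.25) = 23.4859

23.4859


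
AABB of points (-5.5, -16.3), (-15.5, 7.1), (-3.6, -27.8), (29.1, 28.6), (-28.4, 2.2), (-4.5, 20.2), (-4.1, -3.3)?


x range: [-28.4, 29.1]
y range: [-27.8, 28.6]
Bounding box: (-28.4,-27.8) to (29.1,28.6)

(-28.4,-27.8) to (29.1,28.6)


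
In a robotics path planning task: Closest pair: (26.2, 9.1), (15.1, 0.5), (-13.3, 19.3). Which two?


d(P0,P1) = 14.0417, d(P0,P2) = 40.7957, d(P1,P2) = 34.0588
Closest: P0 and P1

Closest pair: (26.2, 9.1) and (15.1, 0.5), distance = 14.0417


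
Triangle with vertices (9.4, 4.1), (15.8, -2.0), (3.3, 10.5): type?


Side lengths squared: AB^2=78.17, BC^2=312.5, CA^2=78.17
Sorted: [78.17, 78.17, 312.5]
By sides: Isosceles, By angles: Obtuse

Isosceles, Obtuse


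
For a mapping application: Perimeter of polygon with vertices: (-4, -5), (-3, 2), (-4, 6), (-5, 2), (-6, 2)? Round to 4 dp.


Sides: (-4, -5)->(-3, 2): sqrt(50) = 7.071068, (-3, 2)->(-4, 6): sqrt(17) = 4.123106, (-4, 6)->(-5, 2): sqrt(17) = 4.123106, (-5, 2)->(-6, 2): sqrt(1) = 1, (-6, 2)->(-4, -5): sqrt(53) = 7.28011
Sum = 23.59739
Perimeter = 23.5974

23.5974


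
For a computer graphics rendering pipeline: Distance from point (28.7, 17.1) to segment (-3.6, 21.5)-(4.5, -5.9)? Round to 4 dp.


Project P onto AB: t = 0.4682 (clamped to [0,1])
Closest point on segment: (0.1921, 8.6725)
Distance: 29.7275

29.7275


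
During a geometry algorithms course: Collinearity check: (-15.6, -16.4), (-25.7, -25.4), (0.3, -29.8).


Cross product: ((-25.7)-(-15.6))*((-29.8)-(-16.4)) - ((-25.4)-(-16.4))*(0.3-(-15.6))
= 278.44

No, not collinear


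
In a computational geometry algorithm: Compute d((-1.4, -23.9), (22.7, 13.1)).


dx=24.1, dy=37
d^2 = 24.1^2 + 37^2 = 1949.81
d = sqrt(1949.81) = 44.1567

44.1567


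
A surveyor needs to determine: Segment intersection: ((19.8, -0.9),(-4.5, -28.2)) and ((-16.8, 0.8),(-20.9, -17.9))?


Cross products: d1=691.39, d2=348.91, d3=-1040.49, d4=-698.01
d1*d2 < 0 and d3*d4 < 0? no

No, they don't intersect


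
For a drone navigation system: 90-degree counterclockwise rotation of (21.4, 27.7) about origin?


90° CCW: (x,y) -> (-y, x)
(21.4,27.7) -> (-27.7, 21.4)

(-27.7, 21.4)


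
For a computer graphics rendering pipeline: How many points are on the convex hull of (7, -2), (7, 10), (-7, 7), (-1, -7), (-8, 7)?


Convex hull vertices (CCW): (-8, 7), (-1, -7), (7, -2), (7, 10)
Count = 4

4


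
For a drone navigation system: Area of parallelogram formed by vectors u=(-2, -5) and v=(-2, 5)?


|u x v| = |(-2)*5 - (-5)*(-2)|
= |(-10) - 10| = 20

20


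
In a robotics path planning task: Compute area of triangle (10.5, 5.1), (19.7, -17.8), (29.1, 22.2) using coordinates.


Area = |x_A(y_B-y_C) + x_B(y_C-y_A) + x_C(y_A-y_B)|/2
= |(-420) + 336.87 + 666.39|/2
= 583.26/2 = 291.63

291.63


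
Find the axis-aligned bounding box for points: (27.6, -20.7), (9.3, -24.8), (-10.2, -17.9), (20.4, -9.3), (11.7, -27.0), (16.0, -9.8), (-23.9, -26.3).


x range: [-23.9, 27.6]
y range: [-27, -9.3]
Bounding box: (-23.9,-27) to (27.6,-9.3)

(-23.9,-27) to (27.6,-9.3)


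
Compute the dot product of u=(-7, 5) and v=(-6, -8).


u . v = u_x*v_x + u_y*v_y = (-7)*(-6) + 5*(-8)
= 42 + (-40) = 2

2


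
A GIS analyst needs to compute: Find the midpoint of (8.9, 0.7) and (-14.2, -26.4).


M = ((8.9+(-14.2))/2, (0.7+(-26.4))/2)
= (-2.65, -12.85)

(-2.65, -12.85)


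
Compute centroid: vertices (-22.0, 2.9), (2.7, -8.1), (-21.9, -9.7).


Centroid = ((x_A+x_B+x_C)/3, (y_A+y_B+y_C)/3)
= (((-22)+2.7+(-21.9))/3, (2.9+(-8.1)+(-9.7))/3)
= (-13.7333, -4.9667)

(-13.7333, -4.9667)


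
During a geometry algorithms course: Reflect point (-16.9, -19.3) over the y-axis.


Reflection over y-axis: (x,y) -> (-x,y)
(-16.9, -19.3) -> (16.9, -19.3)

(16.9, -19.3)


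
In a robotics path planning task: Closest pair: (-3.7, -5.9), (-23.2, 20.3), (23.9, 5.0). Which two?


d(P0,P1) = 32.6602, d(P0,P2) = 29.6744, d(P1,P2) = 49.5227
Closest: P0 and P2

Closest pair: (-3.7, -5.9) and (23.9, 5.0), distance = 29.6744


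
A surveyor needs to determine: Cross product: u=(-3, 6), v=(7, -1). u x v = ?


u x v = u_x*v_y - u_y*v_x = (-3)*(-1) - 6*7
= 3 - 42 = -39

-39


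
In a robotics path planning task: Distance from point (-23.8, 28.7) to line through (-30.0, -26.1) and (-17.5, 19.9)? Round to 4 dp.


|cross product| = 399.8
|line direction| = sqrt(2272.25) = 47.6681
Distance = 399.8/sqrt(2272.25) = 8.3872

8.3872


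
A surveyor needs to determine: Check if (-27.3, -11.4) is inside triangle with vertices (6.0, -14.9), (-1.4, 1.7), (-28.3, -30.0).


Cross products: AB x AP = 526.88, BC x BP = -468.64, CA x CP = 622.88
All same sign? no

No, outside


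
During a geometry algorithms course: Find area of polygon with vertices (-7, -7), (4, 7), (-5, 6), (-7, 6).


Shoelace sum: ((-7)*7 - 4*(-7)) + (4*6 - (-5)*7) + ((-5)*6 - (-7)*6) + ((-7)*(-7) - (-7)*6)
= 141
Area = |141|/2 = 70.5

70.5


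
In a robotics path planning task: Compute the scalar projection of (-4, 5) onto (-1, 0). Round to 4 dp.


u.v = 4, |v| = sqrt(1) = 1
Scalar projection = u.v / |v| = 4 / sqrt(1) = 4

4


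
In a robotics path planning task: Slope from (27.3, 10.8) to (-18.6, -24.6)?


slope = (y2-y1)/(x2-x1) = ((-24.6)-10.8)/((-18.6)-27.3) = (-35.4)/(-45.9) = 0.7712

0.7712


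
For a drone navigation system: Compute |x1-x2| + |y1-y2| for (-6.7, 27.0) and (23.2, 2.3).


|(-6.7)-23.2| + |27-2.3| = 29.9 + 24.7 = 54.6

54.6


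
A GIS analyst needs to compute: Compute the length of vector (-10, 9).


|u| = sqrt((-10)^2 + 9^2) = sqrt(181) = 13.4536

13.4536


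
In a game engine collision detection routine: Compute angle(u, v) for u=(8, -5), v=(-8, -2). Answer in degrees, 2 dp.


u.v = -54, |u| = sqrt(89) = 9.434, |v| = sqrt(68) = 8.2462
cos(theta) = u.v/(|u||v|) = -54/sqrt(6052) = -0.694136
theta = acos(-0.694136) = 133.96 degrees

133.96 degrees


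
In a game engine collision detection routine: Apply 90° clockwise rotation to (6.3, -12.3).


90° CW: (x,y) -> (y, -x)
(6.3,-12.3) -> (-12.3, -6.3)

(-12.3, -6.3)


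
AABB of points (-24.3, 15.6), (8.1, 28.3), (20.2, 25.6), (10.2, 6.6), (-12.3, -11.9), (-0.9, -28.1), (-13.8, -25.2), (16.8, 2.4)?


x range: [-24.3, 20.2]
y range: [-28.1, 28.3]
Bounding box: (-24.3,-28.1) to (20.2,28.3)

(-24.3,-28.1) to (20.2,28.3)


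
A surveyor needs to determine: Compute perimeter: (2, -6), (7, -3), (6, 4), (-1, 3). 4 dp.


Sides: (2, -6)->(7, -3): sqrt(34) = 5.830952, (7, -3)->(6, 4): sqrt(50) = 7.071068, (6, 4)->(-1, 3): sqrt(50) = 7.071068, (-1, 3)->(2, -6): sqrt(90) = 9.486833
Sum = 29.459921
Perimeter = 29.4599

29.4599


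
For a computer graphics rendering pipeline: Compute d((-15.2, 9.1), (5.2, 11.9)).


dx=20.4, dy=2.8
d^2 = 20.4^2 + 2.8^2 = 424
d = sqrt(424) = 20.5913

20.5913


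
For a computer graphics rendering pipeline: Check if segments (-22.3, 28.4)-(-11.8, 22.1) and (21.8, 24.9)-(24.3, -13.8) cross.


Cross products: d1=-1697.92, d2=-1307.32, d3=241.08, d4=-149.52
d1*d2 < 0 and d3*d4 < 0? no

No, they don't intersect


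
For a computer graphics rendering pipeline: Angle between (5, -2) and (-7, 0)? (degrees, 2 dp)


u.v = -35, |u| = sqrt(29) = 5.3852, |v| = sqrt(49) = 7
cos(theta) = u.v/(|u||v|) = -35/sqrt(1421) = -0.928477
theta = acos(-0.928477) = 158.2 degrees

158.2 degrees


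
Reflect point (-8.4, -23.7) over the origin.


Reflection over origin: (x,y) -> (-x,-y)
(-8.4, -23.7) -> (8.4, 23.7)

(8.4, 23.7)


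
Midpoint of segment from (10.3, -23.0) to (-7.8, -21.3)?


M = ((10.3+(-7.8))/2, ((-23)+(-21.3))/2)
= (1.25, -22.15)

(1.25, -22.15)


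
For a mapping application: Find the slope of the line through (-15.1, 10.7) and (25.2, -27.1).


slope = (y2-y1)/(x2-x1) = ((-27.1)-10.7)/(25.2-(-15.1)) = (-37.8)/40.3 = -0.938

-0.938


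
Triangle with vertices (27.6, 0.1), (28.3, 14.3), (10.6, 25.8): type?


Side lengths squared: AB^2=202.13, BC^2=445.54, CA^2=949.49
Sorted: [202.13, 445.54, 949.49]
By sides: Scalene, By angles: Obtuse

Scalene, Obtuse


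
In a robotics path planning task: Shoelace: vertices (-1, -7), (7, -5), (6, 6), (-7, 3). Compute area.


Shoelace sum: ((-1)*(-5) - 7*(-7)) + (7*6 - 6*(-5)) + (6*3 - (-7)*6) + ((-7)*(-7) - (-1)*3)
= 238
Area = |238|/2 = 119

119


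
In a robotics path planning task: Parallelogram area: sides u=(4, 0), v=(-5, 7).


|u x v| = |4*7 - 0*(-5)|
= |28 - 0| = 28

28


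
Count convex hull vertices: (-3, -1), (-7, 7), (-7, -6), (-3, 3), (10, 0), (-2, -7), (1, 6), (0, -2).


Convex hull vertices (CCW): (-7, -6), (-2, -7), (10, 0), (1, 6), (-7, 7)
Count = 5

5


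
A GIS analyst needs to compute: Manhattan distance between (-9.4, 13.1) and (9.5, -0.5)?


|(-9.4)-9.5| + |13.1-(-0.5)| = 18.9 + 13.6 = 32.5

32.5


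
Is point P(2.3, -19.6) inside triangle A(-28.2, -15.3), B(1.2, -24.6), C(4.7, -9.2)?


Cross products: AB x AP = 157.23, BC x BP = 0.56, CA x CP = 327.52
All same sign? yes

Yes, inside


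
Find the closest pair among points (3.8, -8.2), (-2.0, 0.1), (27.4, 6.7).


d(P0,P1) = 10.1257, d(P0,P2) = 27.91, d(P1,P2) = 30.1317
Closest: P0 and P1

Closest pair: (3.8, -8.2) and (-2.0, 0.1), distance = 10.1257


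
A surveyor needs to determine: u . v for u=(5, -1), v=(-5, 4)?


u . v = u_x*v_x + u_y*v_y = 5*(-5) + (-1)*4
= (-25) + (-4) = -29

-29


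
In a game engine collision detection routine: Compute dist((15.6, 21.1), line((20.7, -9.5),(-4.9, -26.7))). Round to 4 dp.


|cross product| = 871.08
|line direction| = sqrt(951.2) = 30.8415
Distance = 871.08/sqrt(951.2) = 28.2437

28.2437


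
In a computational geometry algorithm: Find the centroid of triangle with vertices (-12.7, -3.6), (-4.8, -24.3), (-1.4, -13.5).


Centroid = ((x_A+x_B+x_C)/3, (y_A+y_B+y_C)/3)
= (((-12.7)+(-4.8)+(-1.4))/3, ((-3.6)+(-24.3)+(-13.5))/3)
= (-6.3, -13.8)

(-6.3, -13.8)


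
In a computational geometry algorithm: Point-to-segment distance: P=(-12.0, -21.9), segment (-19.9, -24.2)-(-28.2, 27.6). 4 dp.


Project P onto AB: t = 0.0195 (clamped to [0,1])
Closest point on segment: (-20.0616, -23.1917)
Distance: 8.1644

8.1644


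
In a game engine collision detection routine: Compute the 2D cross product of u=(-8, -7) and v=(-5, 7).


u x v = u_x*v_y - u_y*v_x = (-8)*7 - (-7)*(-5)
= (-56) - 35 = -91

-91


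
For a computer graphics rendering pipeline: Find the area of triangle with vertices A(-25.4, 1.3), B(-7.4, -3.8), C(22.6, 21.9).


Area = |x_A(y_B-y_C) + x_B(y_C-y_A) + x_C(y_A-y_B)|/2
= |652.78 + (-152.44) + 115.26|/2
= 615.6/2 = 307.8

307.8


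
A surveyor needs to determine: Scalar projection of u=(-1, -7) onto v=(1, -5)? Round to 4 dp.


u.v = 34, |v| = sqrt(26) = 5.099
Scalar projection = u.v / |v| = 34 / sqrt(26) = 6.6679

6.6679


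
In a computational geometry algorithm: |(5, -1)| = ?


|u| = sqrt(5^2 + (-1)^2) = sqrt(26) = 5.099

5.099


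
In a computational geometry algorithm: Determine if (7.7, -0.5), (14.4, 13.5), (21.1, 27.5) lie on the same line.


Cross product: (14.4-7.7)*(27.5-(-0.5)) - (13.5-(-0.5))*(21.1-7.7)
= 0

Yes, collinear


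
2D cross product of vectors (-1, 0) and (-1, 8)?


u x v = u_x*v_y - u_y*v_x = (-1)*8 - 0*(-1)
= (-8) - 0 = -8

-8


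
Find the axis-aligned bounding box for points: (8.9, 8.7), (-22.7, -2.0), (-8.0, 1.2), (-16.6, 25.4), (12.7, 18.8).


x range: [-22.7, 12.7]
y range: [-2, 25.4]
Bounding box: (-22.7,-2) to (12.7,25.4)

(-22.7,-2) to (12.7,25.4)


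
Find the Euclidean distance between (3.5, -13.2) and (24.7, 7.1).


dx=21.2, dy=20.3
d^2 = 21.2^2 + 20.3^2 = 861.53
d = sqrt(861.53) = 29.3518

29.3518


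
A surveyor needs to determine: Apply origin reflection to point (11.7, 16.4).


Reflection over origin: (x,y) -> (-x,-y)
(11.7, 16.4) -> (-11.7, -16.4)

(-11.7, -16.4)


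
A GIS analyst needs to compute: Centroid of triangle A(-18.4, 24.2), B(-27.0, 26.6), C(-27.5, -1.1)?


Centroid = ((x_A+x_B+x_C)/3, (y_A+y_B+y_C)/3)
= (((-18.4)+(-27)+(-27.5))/3, (24.2+26.6+(-1.1))/3)
= (-24.3, 16.5667)

(-24.3, 16.5667)


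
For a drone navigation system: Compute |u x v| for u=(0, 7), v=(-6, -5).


|u x v| = |0*(-5) - 7*(-6)|
= |0 - (-42)| = 42

42


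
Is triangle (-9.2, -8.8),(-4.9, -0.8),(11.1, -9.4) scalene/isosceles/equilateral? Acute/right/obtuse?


Side lengths squared: AB^2=82.49, BC^2=329.96, CA^2=412.45
Sorted: [82.49, 329.96, 412.45]
By sides: Scalene, By angles: Right

Scalene, Right


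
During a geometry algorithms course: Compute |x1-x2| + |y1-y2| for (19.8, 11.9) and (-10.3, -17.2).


|19.8-(-10.3)| + |11.9-(-17.2)| = 30.1 + 29.1 = 59.2

59.2


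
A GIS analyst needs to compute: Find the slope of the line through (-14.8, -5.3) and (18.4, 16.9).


slope = (y2-y1)/(x2-x1) = (16.9-(-5.3))/(18.4-(-14.8)) = 22.2/33.2 = 0.6687

0.6687


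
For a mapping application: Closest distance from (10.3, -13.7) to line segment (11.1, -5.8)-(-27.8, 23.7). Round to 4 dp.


Project P onto AB: t = 0 (clamped to [0,1])
Closest point on segment: (11.1, -5.8)
Distance: 7.9404

7.9404


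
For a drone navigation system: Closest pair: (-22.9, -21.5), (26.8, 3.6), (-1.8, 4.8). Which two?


d(P0,P1) = 55.6785, d(P0,P2) = 33.7179, d(P1,P2) = 28.6252
Closest: P1 and P2

Closest pair: (26.8, 3.6) and (-1.8, 4.8), distance = 28.6252


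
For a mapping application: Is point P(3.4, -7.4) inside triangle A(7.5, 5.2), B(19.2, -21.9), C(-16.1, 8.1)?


Cross products: AB x AP = -258.53, BC x BP = -37.85, CA x CP = -309.25
All same sign? yes

Yes, inside


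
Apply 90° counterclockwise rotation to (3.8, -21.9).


90° CCW: (x,y) -> (-y, x)
(3.8,-21.9) -> (21.9, 3.8)

(21.9, 3.8)


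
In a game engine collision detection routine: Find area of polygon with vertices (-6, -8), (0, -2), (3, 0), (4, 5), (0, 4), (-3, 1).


Shoelace sum: ((-6)*(-2) - 0*(-8)) + (0*0 - 3*(-2)) + (3*5 - 4*0) + (4*4 - 0*5) + (0*1 - (-3)*4) + ((-3)*(-8) - (-6)*1)
= 91
Area = |91|/2 = 45.5

45.5


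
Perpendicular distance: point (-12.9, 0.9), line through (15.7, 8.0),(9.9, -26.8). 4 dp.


|cross product| = 954.1
|line direction| = sqrt(1244.68) = 35.28
Distance = 954.1/sqrt(1244.68) = 27.0436

27.0436


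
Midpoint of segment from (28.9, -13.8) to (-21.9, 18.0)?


M = ((28.9+(-21.9))/2, ((-13.8)+18)/2)
= (3.5, 2.1)

(3.5, 2.1)


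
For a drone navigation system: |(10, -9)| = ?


|u| = sqrt(10^2 + (-9)^2) = sqrt(181) = 13.4536

13.4536


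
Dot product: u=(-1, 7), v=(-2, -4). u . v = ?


u . v = u_x*v_x + u_y*v_y = (-1)*(-2) + 7*(-4)
= 2 + (-28) = -26

-26


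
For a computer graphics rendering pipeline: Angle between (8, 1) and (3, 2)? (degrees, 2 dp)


u.v = 26, |u| = sqrt(65) = 8.0623, |v| = sqrt(13) = 3.6056
cos(theta) = u.v/(|u||v|) = 26/sqrt(845) = 0.894427
theta = acos(0.894427) = 26.57 degrees

26.57 degrees


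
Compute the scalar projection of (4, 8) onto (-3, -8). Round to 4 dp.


u.v = -76, |v| = sqrt(73) = 8.544
Scalar projection = u.v / |v| = -76 / sqrt(73) = -8.8951

-8.8951


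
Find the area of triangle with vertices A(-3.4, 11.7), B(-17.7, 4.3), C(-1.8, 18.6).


Area = |x_A(y_B-y_C) + x_B(y_C-y_A) + x_C(y_A-y_B)|/2
= |48.62 + (-122.13) + (-13.32)|/2
= 86.83/2 = 43.415

43.415


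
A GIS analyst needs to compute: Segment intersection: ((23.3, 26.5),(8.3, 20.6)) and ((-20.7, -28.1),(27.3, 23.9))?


Cross products: d1=332.8, d2=829.6, d3=559.4, d4=62.6
d1*d2 < 0 and d3*d4 < 0? no

No, they don't intersect


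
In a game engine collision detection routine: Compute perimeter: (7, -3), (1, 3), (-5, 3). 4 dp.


Sides: (7, -3)->(1, 3): sqrt(72) = 8.485281, (1, 3)->(-5, 3): sqrt(36) = 6, (-5, 3)->(7, -3): sqrt(180) = 13.416408
Sum = 27.901689
Perimeter = 27.9017

27.9017


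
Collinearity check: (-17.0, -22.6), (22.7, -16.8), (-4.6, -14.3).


Cross product: (22.7-(-17))*((-14.3)-(-22.6)) - ((-16.8)-(-22.6))*((-4.6)-(-17))
= 257.59

No, not collinear


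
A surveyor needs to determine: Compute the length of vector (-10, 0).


|u| = sqrt((-10)^2 + 0^2) = sqrt(100) = 10

10


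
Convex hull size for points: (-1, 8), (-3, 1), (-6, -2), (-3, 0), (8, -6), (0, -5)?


Convex hull vertices (CCW): (-6, -2), (0, -5), (8, -6), (-1, 8)
Count = 4

4


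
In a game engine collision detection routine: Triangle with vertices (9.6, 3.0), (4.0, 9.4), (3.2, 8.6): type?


Side lengths squared: AB^2=72.32, BC^2=1.28, CA^2=72.32
Sorted: [1.28, 72.32, 72.32]
By sides: Isosceles, By angles: Acute

Isosceles, Acute


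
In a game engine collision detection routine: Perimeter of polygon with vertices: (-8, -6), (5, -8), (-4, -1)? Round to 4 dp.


Sides: (-8, -6)->(5, -8): sqrt(173) = 13.152946, (5, -8)->(-4, -1): sqrt(130) = 11.401754, (-4, -1)->(-8, -6): sqrt(41) = 6.403124
Sum = 30.957824
Perimeter = 30.9578

30.9578


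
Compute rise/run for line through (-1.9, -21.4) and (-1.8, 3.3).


slope = (y2-y1)/(x2-x1) = (3.3-(-21.4))/((-1.8)-(-1.9)) = 24.7/0.1 = 247

247


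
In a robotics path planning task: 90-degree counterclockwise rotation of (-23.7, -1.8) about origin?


90° CCW: (x,y) -> (-y, x)
(-23.7,-1.8) -> (1.8, -23.7)

(1.8, -23.7)


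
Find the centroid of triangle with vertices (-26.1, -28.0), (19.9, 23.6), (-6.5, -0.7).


Centroid = ((x_A+x_B+x_C)/3, (y_A+y_B+y_C)/3)
= (((-26.1)+19.9+(-6.5))/3, ((-28)+23.6+(-0.7))/3)
= (-4.2333, -1.7)

(-4.2333, -1.7)


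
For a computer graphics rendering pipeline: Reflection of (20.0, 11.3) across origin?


Reflection over origin: (x,y) -> (-x,-y)
(20, 11.3) -> (-20, -11.3)

(-20, -11.3)


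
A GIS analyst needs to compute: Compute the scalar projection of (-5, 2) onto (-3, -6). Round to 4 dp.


u.v = 3, |v| = sqrt(45) = 6.7082
Scalar projection = u.v / |v| = 3 / sqrt(45) = 0.4472

0.4472


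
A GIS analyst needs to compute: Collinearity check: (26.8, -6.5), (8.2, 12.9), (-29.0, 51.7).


Cross product: (8.2-26.8)*(51.7-(-6.5)) - (12.9-(-6.5))*((-29)-26.8)
= 0

Yes, collinear


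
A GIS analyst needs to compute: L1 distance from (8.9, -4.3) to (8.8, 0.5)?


|8.9-8.8| + |(-4.3)-0.5| = 0.1 + 4.8 = 4.9

4.9


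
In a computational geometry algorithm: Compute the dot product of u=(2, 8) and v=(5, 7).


u . v = u_x*v_x + u_y*v_y = 2*5 + 8*7
= 10 + 56 = 66

66


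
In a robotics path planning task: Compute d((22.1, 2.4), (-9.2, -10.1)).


dx=-31.3, dy=-12.5
d^2 = (-31.3)^2 + (-12.5)^2 = 1135.94
d = sqrt(1135.94) = 33.7037

33.7037


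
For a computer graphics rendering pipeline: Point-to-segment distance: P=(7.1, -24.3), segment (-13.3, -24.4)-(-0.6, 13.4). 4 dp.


Project P onto AB: t = 0.1653 (clamped to [0,1])
Closest point on segment: (-11.2006, -18.1514)
Distance: 19.3059

19.3059


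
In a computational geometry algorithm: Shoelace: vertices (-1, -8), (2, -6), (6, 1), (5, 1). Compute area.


Shoelace sum: ((-1)*(-6) - 2*(-8)) + (2*1 - 6*(-6)) + (6*1 - 5*1) + (5*(-8) - (-1)*1)
= 22
Area = |22|/2 = 11

11


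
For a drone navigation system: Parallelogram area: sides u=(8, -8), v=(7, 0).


|u x v| = |8*0 - (-8)*7|
= |0 - (-56)| = 56

56


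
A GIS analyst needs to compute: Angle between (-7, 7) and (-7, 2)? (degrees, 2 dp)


u.v = 63, |u| = sqrt(98) = 9.8995, |v| = sqrt(53) = 7.2801
cos(theta) = u.v/(|u||v|) = 63/sqrt(5194) = 0.874157
theta = acos(0.874157) = 29.05 degrees

29.05 degrees


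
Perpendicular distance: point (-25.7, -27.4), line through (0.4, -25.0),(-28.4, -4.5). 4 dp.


|cross product| = 604.17
|line direction| = sqrt(1249.69) = 35.351
Distance = 604.17/sqrt(1249.69) = 17.0906

17.0906


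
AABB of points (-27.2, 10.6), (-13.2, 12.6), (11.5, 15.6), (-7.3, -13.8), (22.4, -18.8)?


x range: [-27.2, 22.4]
y range: [-18.8, 15.6]
Bounding box: (-27.2,-18.8) to (22.4,15.6)

(-27.2,-18.8) to (22.4,15.6)


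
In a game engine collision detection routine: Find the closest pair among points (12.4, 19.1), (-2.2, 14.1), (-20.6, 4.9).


d(P0,P1) = 15.4324, d(P0,P2) = 35.9255, d(P1,P2) = 20.5718
Closest: P0 and P1

Closest pair: (12.4, 19.1) and (-2.2, 14.1), distance = 15.4324


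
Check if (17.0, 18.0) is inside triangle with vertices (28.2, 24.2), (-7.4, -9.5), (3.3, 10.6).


Cross products: AB x AP = -156.72, BC x BP = -196.19, CA x CP = -2.06
All same sign? yes

Yes, inside


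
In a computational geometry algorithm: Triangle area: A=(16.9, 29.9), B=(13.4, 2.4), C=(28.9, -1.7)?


Area = |x_A(y_B-y_C) + x_B(y_C-y_A) + x_C(y_A-y_B)|/2
= |69.29 + (-423.44) + 794.75|/2
= 440.6/2 = 220.3

220.3


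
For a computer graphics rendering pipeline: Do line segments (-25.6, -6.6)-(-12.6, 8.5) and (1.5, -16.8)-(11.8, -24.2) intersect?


Cross products: d1=-95.48, d2=156.25, d3=-541.81, d4=-793.54
d1*d2 < 0 and d3*d4 < 0? no

No, they don't intersect


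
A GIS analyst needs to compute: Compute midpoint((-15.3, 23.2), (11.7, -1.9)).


M = (((-15.3)+11.7)/2, (23.2+(-1.9))/2)
= (-1.8, 10.65)

(-1.8, 10.65)


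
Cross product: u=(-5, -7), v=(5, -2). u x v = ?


u x v = u_x*v_y - u_y*v_x = (-5)*(-2) - (-7)*5
= 10 - (-35) = 45

45


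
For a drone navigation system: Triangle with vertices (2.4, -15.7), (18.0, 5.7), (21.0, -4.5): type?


Side lengths squared: AB^2=701.32, BC^2=113.04, CA^2=471.4
Sorted: [113.04, 471.4, 701.32]
By sides: Scalene, By angles: Obtuse

Scalene, Obtuse


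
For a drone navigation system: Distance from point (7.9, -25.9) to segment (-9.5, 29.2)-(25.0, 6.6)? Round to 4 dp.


Project P onto AB: t = 1 (clamped to [0,1])
Closest point on segment: (25, 6.6)
Distance: 36.7241

36.7241


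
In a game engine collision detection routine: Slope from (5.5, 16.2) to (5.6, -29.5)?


slope = (y2-y1)/(x2-x1) = ((-29.5)-16.2)/(5.6-5.5) = (-45.7)/0.1 = -457

-457


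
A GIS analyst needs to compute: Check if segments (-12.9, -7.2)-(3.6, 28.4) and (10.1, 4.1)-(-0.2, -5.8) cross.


Cross products: d1=-111.31, d2=-314.64, d3=-632.35, d4=-429.02
d1*d2 < 0 and d3*d4 < 0? no

No, they don't intersect


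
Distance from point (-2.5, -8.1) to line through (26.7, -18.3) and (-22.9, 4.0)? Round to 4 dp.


|cross product| = 145.24
|line direction| = sqrt(2957.45) = 54.3824
Distance = 145.24/sqrt(2957.45) = 2.6707

2.6707


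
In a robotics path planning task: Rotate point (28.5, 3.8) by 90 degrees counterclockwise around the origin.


90° CCW: (x,y) -> (-y, x)
(28.5,3.8) -> (-3.8, 28.5)

(-3.8, 28.5)


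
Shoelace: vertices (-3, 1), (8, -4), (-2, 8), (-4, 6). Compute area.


Shoelace sum: ((-3)*(-4) - 8*1) + (8*8 - (-2)*(-4)) + ((-2)*6 - (-4)*8) + ((-4)*1 - (-3)*6)
= 94
Area = |94|/2 = 47

47


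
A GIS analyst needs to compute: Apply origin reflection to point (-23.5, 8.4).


Reflection over origin: (x,y) -> (-x,-y)
(-23.5, 8.4) -> (23.5, -8.4)

(23.5, -8.4)


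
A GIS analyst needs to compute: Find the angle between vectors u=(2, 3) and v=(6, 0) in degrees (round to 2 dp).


u.v = 12, |u| = sqrt(13) = 3.6056, |v| = sqrt(36) = 6
cos(theta) = u.v/(|u||v|) = 12/sqrt(468) = 0.5547
theta = acos(0.5547) = 56.31 degrees

56.31 degrees


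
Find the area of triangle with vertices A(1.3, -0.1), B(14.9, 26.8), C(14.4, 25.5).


Area = |x_A(y_B-y_C) + x_B(y_C-y_A) + x_C(y_A-y_B)|/2
= |1.69 + 381.44 + (-387.36)|/2
= 4.23/2 = 2.115

2.115


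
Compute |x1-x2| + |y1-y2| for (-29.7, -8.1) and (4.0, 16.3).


|(-29.7)-4| + |(-8.1)-16.3| = 33.7 + 24.4 = 58.1

58.1


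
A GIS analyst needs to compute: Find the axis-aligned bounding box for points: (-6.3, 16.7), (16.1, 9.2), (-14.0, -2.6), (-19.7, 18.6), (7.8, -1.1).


x range: [-19.7, 16.1]
y range: [-2.6, 18.6]
Bounding box: (-19.7,-2.6) to (16.1,18.6)

(-19.7,-2.6) to (16.1,18.6)


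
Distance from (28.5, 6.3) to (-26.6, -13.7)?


dx=-55.1, dy=-20
d^2 = (-55.1)^2 + (-20)^2 = 3436.01
d = sqrt(3436.01) = 58.6175

58.6175


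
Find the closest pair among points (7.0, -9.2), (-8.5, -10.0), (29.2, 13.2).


d(P0,P1) = 15.5206, d(P0,P2) = 31.5373, d(P1,P2) = 44.2666
Closest: P0 and P1

Closest pair: (7.0, -9.2) and (-8.5, -10.0), distance = 15.5206
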